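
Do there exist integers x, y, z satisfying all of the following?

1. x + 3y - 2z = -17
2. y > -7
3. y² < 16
Yes

Take x = -17, y = 0, z = 0. Substituting into each constraint:
  (1) (-17) + 3(0) - 2(0) = -17 ✓
  (2) 0 > -7 ✓
  (3) y² = (0)² = 0, and 0 < 16 ✓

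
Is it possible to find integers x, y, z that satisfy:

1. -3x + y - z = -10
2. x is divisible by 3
Yes

Take x = 0, y = 0, z = 10. Substituting into each constraint:
  (1) -3(0) + 0 + (-10) = -10 ✓
  (2) 0 = 3 × 0, remainder 0 ✓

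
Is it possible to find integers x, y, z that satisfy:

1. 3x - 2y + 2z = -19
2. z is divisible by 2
Yes

Take x = -5, y = 0, z = -2. Substituting into each constraint:
  (1) 3(-5) - 2(0) + 2(-2) = -19 ✓
  (2) -2 = 2 × -1, remainder 0 ✓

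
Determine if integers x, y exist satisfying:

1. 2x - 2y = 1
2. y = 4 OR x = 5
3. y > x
No

Even the single constraint (2x - 2y = 1) is infeasible over the integers.

  - 2x - 2y = 1: every term on the left is divisible by 2, so the LHS ≡ 0 (mod 2), but the RHS 1 is not — no integer solution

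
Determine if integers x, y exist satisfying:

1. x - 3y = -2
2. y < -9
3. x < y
Yes

Take x = -32, y = -10. Substituting into each constraint:
  (1) (-32) - 3(-10) = -2 ✓
  (2) -10 < -9 ✓
  (3) -32 < -10 ✓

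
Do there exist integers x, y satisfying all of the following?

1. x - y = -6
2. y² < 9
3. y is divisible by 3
Yes

Take x = -6, y = 0. Substituting into each constraint:
  (1) (-6) + 0 = -6 ✓
  (2) y² = (0)² = 0, and 0 < 9 ✓
  (3) 0 = 3 × 0, remainder 0 ✓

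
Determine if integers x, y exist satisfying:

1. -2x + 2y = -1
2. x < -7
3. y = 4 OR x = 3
No

Even the single constraint (-2x + 2y = -1) is infeasible over the integers.

  - -2x + 2y = -1: every term on the left is divisible by 2, so the LHS ≡ 0 (mod 2), but the RHS -1 is not — no integer solution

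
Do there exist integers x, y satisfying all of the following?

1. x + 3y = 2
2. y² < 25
Yes

Take x = 2, y = 0. Substituting into each constraint:
  (1) 2 + 3(0) = 2 ✓
  (2) y² = (0)² = 0, and 0 < 25 ✓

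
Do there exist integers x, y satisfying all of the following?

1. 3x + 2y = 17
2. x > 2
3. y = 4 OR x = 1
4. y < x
No

The full constraint system is jointly infeasible over the integers. Each constraint and what it forces:

  - 3x + 2y = 17: is a linear equation tying the variables together
  - x > 2: bounds one variable relative to a constant
  - y = 4 OR x = 1: forces a choice: either y = 4 or x = 1
  - y < x: bounds one variable relative to another variable

Split on the disjunction (y = 4 OR x = 1):
  • If y = 4: the equation forces x = 3, giving (y, x) = (4, 3), which violates x > y.
  • If x = 1: this contradicts the bound x ≥ 3.
Both branches are infeasible, so the system has no integer solution.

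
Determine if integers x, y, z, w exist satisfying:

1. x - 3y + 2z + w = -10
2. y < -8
Yes

Take x = 0, y = -10, z = -20, w = 0. Substituting into each constraint:
  (1) 0 - 3(-10) + 2(-20) + 0 = -10 ✓
  (2) -10 < -8 ✓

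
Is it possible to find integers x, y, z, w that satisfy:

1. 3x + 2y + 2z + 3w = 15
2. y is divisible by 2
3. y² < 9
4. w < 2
Yes

Take x = 5, y = 0, z = 0, w = 0. Substituting into each constraint:
  (1) 3(5) + 2(0) + 2(0) + 3(0) = 15 ✓
  (2) 0 = 2 × 0, remainder 0 ✓
  (3) y² = (0)² = 0, and 0 < 9 ✓
  (4) 0 < 2 ✓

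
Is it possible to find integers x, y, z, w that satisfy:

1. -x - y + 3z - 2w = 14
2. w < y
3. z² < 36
Yes

Take x = 0, y = 0, z = 4, w = -1. Substituting into each constraint:
  (1) 0 + 0 + 3(4) - 2(-1) = 14 ✓
  (2) -1 < 0 ✓
  (3) z² = (4)² = 16, and 16 < 36 ✓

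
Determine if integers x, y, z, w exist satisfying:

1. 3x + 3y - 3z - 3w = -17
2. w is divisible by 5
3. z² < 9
No

Even the single constraint (3x + 3y - 3z - 3w = -17) is infeasible over the integers.

  - 3x + 3y - 3z - 3w = -17: every term on the left is divisible by 3, so the LHS ≡ 0 (mod 3), but the RHS -17 is not — no integer solution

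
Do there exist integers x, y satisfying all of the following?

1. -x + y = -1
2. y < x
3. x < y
No

A contradictory subset is {y < x, x < y}. No integer assignment can satisfy these jointly:

  - y < x: bounds one variable relative to another variable
  - x < y: bounds one variable relative to another variable

Direct contradiction: x > y and y > x cannot both hold.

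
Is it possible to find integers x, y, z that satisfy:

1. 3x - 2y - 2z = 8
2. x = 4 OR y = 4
Yes

Take x = 6, y = 4, z = 1. Substituting into each constraint:
  (1) 3(6) - 2(4) - 2(1) = 8 ✓
  (2) y = 4, target 4 ✓ (second branch holds)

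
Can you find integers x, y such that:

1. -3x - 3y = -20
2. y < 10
No

Even the single constraint (-3x - 3y = -20) is infeasible over the integers.

  - -3x - 3y = -20: every term on the left is divisible by 3, so the LHS ≡ 0 (mod 3), but the RHS -20 is not — no integer solution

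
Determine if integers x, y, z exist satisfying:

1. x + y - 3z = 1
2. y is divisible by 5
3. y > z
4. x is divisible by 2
Yes

Take x = -2, y = 0, z = -1. Substituting into each constraint:
  (1) (-2) + 0 - 3(-1) = 1 ✓
  (2) 0 = 5 × 0, remainder 0 ✓
  (3) 0 > -1 ✓
  (4) -2 = 2 × -1, remainder 0 ✓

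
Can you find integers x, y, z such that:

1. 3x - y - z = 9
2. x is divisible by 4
Yes

Take x = 0, y = 0, z = -9. Substituting into each constraint:
  (1) 3(0) + 0 + 9 = 9 ✓
  (2) 0 = 4 × 0, remainder 0 ✓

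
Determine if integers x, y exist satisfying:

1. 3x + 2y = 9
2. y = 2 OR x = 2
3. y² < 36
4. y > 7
No

A contradictory subset is {3x + 2y = 9, y = 2 OR x = 2, y > 7}. No integer assignment can satisfy these jointly:

  - 3x + 2y = 9: is a linear equation tying the variables together
  - y = 2 OR x = 2: forces a choice: either y = 2 or x = 2
  - y > 7: bounds one variable relative to a constant

Split on the disjunction (y = 2 OR x = 2):
  • If y = 2: this contradicts the bound y ≥ 8.
  • If x = 2: with x = 2, every remaining term of the linear equation is divisible by 2, so the left side is ≡ 0 (mod 2); but the right side 3 ≡ 1 (mod 2). No integers can satisfy it.
Both branches are infeasible, so the system has no integer solution.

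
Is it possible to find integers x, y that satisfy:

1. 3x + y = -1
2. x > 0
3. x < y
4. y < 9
No

A contradictory subset is {3x + y = -1, x > 0, x < y}. No integer assignment can satisfy these jointly:

  - 3x + y = -1: is a linear equation tying the variables together
  - x > 0: bounds one variable relative to a constant
  - x < y: bounds one variable relative to another variable

Propagating the comparison: y > x and x ≥ 1 give y ≥ 2. Range argument: with x ∈ [1, ∞], y ∈ [2, ∞], the left side of the equation is at least 5, but the right side is -1 < 5. No integer solution exists.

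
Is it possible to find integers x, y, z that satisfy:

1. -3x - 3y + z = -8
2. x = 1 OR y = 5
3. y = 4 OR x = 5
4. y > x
Yes

Take x = 1, y = 4, z = 7. Substituting into each constraint:
  (1) -3(1) - 3(4) + 7 = -8 ✓
  (2) x = 1, target 1 ✓ (first branch holds)
  (3) y = 4, target 4 ✓ (first branch holds)
  (4) 4 > 1 ✓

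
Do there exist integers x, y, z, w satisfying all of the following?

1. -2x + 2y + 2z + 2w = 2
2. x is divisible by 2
Yes

Take x = 0, y = 0, z = 0, w = 1. Substituting into each constraint:
  (1) -2(0) + 2(0) + 2(0) + 2(1) = 2 ✓
  (2) 0 = 2 × 0, remainder 0 ✓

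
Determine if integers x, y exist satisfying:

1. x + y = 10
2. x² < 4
Yes

Take x = 0, y = 10. Substituting into each constraint:
  (1) 0 + 10 = 10 ✓
  (2) x² = (0)² = 0, and 0 < 4 ✓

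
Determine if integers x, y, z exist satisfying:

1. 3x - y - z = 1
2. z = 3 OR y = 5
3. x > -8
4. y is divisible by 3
No

A contradictory subset is {3x - y - z = 1, z = 3 OR y = 5, y is divisible by 3}. No integer assignment can satisfy these jointly:

  - 3x - y - z = 1: is a linear equation tying the variables together
  - z = 3 OR y = 5: forces a choice: either z = 3 or y = 5
  - y is divisible by 3: restricts y to multiples of 3

Split on the disjunction (z = 3 OR y = 5):
  • If z = 3: with z = 3, writing y = 3y', every remaining term of the linear equation is divisible by 3, so the left side is ≡ 0 (mod 3); but the right side 4 ≡ 1 (mod 3). No integers can satisfy it.
  • If y = 5: this contradicts the divisibility constraint — 5 is not a multiple of 3.
Both branches are infeasible, so the system has no integer solution.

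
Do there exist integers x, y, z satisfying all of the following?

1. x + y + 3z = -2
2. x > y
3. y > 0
Yes

Take x = 4, y = 3, z = -3. Substituting into each constraint:
  (1) 4 + 3 + 3(-3) = -2 ✓
  (2) 4 > 3 ✓
  (3) 3 > 0 ✓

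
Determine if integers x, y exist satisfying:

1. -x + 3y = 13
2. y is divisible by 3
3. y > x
Yes

Take x = -13, y = 0. Substituting into each constraint:
  (1) 13 + 3(0) = 13 ✓
  (2) 0 = 3 × 0, remainder 0 ✓
  (3) 0 > -13 ✓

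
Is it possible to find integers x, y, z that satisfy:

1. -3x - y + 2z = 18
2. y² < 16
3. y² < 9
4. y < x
Yes

Take x = 0, y = -2, z = 8. Substituting into each constraint:
  (1) -3(0) + 2 + 2(8) = 18 ✓
  (2) y² = (-2)² = 4, and 4 < 16 ✓
  (3) y² = (-2)² = 4, and 4 < 9 ✓
  (4) -2 < 0 ✓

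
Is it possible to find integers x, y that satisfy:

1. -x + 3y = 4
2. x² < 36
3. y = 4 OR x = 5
Yes

Take x = 5, y = 3. Substituting into each constraint:
  (1) (-5) + 3(3) = 4 ✓
  (2) x² = (5)² = 25, and 25 < 36 ✓
  (3) x = 5, target 5 ✓ (second branch holds)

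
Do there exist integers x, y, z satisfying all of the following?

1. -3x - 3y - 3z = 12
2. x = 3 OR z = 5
Yes

Take x = 0, y = -9, z = 5. Substituting into each constraint:
  (1) -3(0) - 3(-9) - 3(5) = 12 ✓
  (2) z = 5, target 5 ✓ (second branch holds)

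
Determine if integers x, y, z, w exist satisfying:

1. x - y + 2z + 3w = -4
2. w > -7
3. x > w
Yes

Take x = 0, y = 1, z = 0, w = -1. Substituting into each constraint:
  (1) 0 + (-1) + 2(0) + 3(-1) = -4 ✓
  (2) -1 > -7 ✓
  (3) 0 > -1 ✓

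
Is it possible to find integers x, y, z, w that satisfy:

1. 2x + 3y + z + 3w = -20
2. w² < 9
Yes

Take x = 0, y = 0, z = -20, w = 0. Substituting into each constraint:
  (1) 2(0) + 3(0) + (-20) + 3(0) = -20 ✓
  (2) w² = (0)² = 0, and 0 < 9 ✓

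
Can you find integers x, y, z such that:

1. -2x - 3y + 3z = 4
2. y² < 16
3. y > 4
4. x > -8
No

A contradictory subset is {y² < 16, y > 4}. No integer assignment can satisfy these jointly:

  - y² < 16: restricts y to |y| ≤ 3
  - y > 4: bounds one variable relative to a constant

Direct contradiction: the bounds on y require y ≥ 5 and y ≤ 3 simultaneously, which is empty.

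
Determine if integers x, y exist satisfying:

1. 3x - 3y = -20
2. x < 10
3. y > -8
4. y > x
No

Even the single constraint (3x - 3y = -20) is infeasible over the integers.

  - 3x - 3y = -20: every term on the left is divisible by 3, so the LHS ≡ 0 (mod 3), but the RHS -20 is not — no integer solution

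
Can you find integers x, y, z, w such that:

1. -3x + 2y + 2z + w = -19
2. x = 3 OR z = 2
Yes

Take x = 3, y = -5, z = 0, w = 0. Substituting into each constraint:
  (1) -3(3) + 2(-5) + 2(0) + 0 = -19 ✓
  (2) x = 3, target 3 ✓ (first branch holds)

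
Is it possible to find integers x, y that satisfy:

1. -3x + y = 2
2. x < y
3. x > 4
Yes

Take x = 5, y = 17. Substituting into each constraint:
  (1) -3(5) + 17 = 2 ✓
  (2) 5 < 17 ✓
  (3) 5 > 4 ✓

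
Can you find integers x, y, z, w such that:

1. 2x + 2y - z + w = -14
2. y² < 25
Yes

Take x = -7, y = 0, z = 0, w = 0. Substituting into each constraint:
  (1) 2(-7) + 2(0) + 0 + 0 = -14 ✓
  (2) y² = (0)² = 0, and 0 < 25 ✓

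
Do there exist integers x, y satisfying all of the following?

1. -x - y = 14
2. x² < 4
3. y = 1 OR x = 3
No

The full constraint system is jointly infeasible over the integers. Each constraint and what it forces:

  - -x - y = 14: is a linear equation tying the variables together
  - x² < 4: restricts x to |x| ≤ 1
  - y = 1 OR x = 3: forces a choice: either y = 1 or x = 3

Split on the disjunction (y = 1 OR x = 3):
  • If y = 1: the equation forces x = -15, but x² < 4 requires |x| ≤ 1.
  • If x = 3: this contradicts x² < 4, which requires |x| ≤ 1.
Both branches are infeasible, so the system has no integer solution.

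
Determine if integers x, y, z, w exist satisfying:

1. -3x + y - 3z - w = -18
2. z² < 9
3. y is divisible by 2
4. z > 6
No

A contradictory subset is {z² < 9, z > 6}. No integer assignment can satisfy these jointly:

  - z² < 9: restricts z to |z| ≤ 2
  - z > 6: bounds one variable relative to a constant

Direct contradiction: the bounds on z require z ≥ 7 and z ≤ 2 simultaneously, which is empty.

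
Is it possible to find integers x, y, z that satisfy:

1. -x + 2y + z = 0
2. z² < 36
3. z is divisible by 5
Yes

Take x = 0, y = 0, z = 0. Substituting into each constraint:
  (1) 0 + 2(0) + 0 = 0 ✓
  (2) z² = (0)² = 0, and 0 < 36 ✓
  (3) 0 = 5 × 0, remainder 0 ✓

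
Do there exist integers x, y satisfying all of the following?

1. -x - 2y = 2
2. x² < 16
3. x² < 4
Yes

Take x = 0, y = -1. Substituting into each constraint:
  (1) 0 - 2(-1) = 2 ✓
  (2) x² = (0)² = 0, and 0 < 16 ✓
  (3) x² = (0)² = 0, and 0 < 4 ✓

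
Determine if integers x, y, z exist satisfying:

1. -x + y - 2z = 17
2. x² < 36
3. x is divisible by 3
Yes

Take x = 0, y = 1, z = -8. Substituting into each constraint:
  (1) 0 + 1 - 2(-8) = 17 ✓
  (2) x² = (0)² = 0, and 0 < 36 ✓
  (3) 0 = 3 × 0, remainder 0 ✓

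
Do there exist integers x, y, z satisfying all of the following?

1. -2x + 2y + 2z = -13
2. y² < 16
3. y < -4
No

Even the single constraint (-2x + 2y + 2z = -13) is infeasible over the integers.

  - -2x + 2y + 2z = -13: every term on the left is divisible by 2, so the LHS ≡ 0 (mod 2), but the RHS -13 is not — no integer solution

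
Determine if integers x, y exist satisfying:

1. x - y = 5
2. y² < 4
Yes

Take x = 5, y = 0. Substituting into each constraint:
  (1) 5 + 0 = 5 ✓
  (2) y² = (0)² = 0, and 0 < 4 ✓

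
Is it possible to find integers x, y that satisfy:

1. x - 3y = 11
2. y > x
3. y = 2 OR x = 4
No

The full constraint system is jointly infeasible over the integers. Each constraint and what it forces:

  - x - 3y = 11: is a linear equation tying the variables together
  - y > x: bounds one variable relative to another variable
  - y = 2 OR x = 4: forces a choice: either y = 2 or x = 4

Split on the disjunction (y = 2 OR x = 4):
  • If y = 2: the equation forces x = 17, giving (y, x) = (2, 17), which violates y > x.
  • If x = 4: with x = 4, every remaining term of the linear equation is divisible by 3, so the left side is ≡ 0 (mod 3); but the right side 7 ≡ 1 (mod 3). No integers can satisfy it.
Both branches are infeasible, so the system has no integer solution.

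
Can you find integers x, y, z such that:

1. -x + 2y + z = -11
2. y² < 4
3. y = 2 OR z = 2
Yes

Take x = 15, y = 1, z = 2. Substituting into each constraint:
  (1) (-15) + 2(1) + 2 = -11 ✓
  (2) y² = (1)² = 1, and 1 < 4 ✓
  (3) z = 2, target 2 ✓ (second branch holds)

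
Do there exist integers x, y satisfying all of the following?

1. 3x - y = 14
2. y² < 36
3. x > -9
Yes

Take x = 4, y = -2. Substituting into each constraint:
  (1) 3(4) + 2 = 14 ✓
  (2) y² = (-2)² = 4, and 4 < 36 ✓
  (3) 4 > -9 ✓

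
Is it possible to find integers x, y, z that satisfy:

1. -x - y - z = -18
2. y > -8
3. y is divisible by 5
Yes

Take x = 18, y = 0, z = 0. Substituting into each constraint:
  (1) (-18) + 0 + 0 = -18 ✓
  (2) 0 > -8 ✓
  (3) 0 = 5 × 0, remainder 0 ✓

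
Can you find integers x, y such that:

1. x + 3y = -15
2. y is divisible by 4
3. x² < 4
No

The full constraint system is jointly infeasible over the integers. Each constraint and what it forces:

  - x + 3y = -15: is a linear equation tying the variables together
  - y is divisible by 4: restricts y to multiples of 4
  - x² < 4: restricts x to |x| ≤ 1

The bounds confine x to {-1, 0, 1}. For each value, substitute into the equation:
  • x = -1: the equation gives 3y = -14, so y would not be an integer.
  • x = 0: the equation forces y = -5, but 4 does not divide -5.
  • x = 1: the equation gives 3y = -16, so y would not be an integer.
Every case fails, so no integer solution exists.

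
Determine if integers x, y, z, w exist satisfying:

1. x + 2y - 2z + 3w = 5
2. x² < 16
Yes

Take x = 2, y = 0, z = 0, w = 1. Substituting into each constraint:
  (1) 2 + 2(0) - 2(0) + 3(1) = 5 ✓
  (2) x² = (2)² = 4, and 4 < 16 ✓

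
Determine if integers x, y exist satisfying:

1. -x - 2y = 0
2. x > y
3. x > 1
Yes

Take x = 2, y = -1. Substituting into each constraint:
  (1) (-2) - 2(-1) = 0 ✓
  (2) 2 > -1 ✓
  (3) 2 > 1 ✓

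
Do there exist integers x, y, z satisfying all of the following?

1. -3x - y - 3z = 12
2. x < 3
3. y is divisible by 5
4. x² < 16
Yes

Take x = 0, y = 0, z = -4. Substituting into each constraint:
  (1) -3(0) + 0 - 3(-4) = 12 ✓
  (2) 0 < 3 ✓
  (3) 0 = 5 × 0, remainder 0 ✓
  (4) x² = (0)² = 0, and 0 < 16 ✓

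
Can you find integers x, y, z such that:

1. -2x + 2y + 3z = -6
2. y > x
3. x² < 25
Yes

Take x = 0, y = 3, z = -4. Substituting into each constraint:
  (1) -2(0) + 2(3) + 3(-4) = -6 ✓
  (2) 3 > 0 ✓
  (3) x² = (0)² = 0, and 0 < 25 ✓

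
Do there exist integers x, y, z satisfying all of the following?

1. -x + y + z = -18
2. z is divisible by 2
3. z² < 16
Yes

Take x = 18, y = 0, z = 0. Substituting into each constraint:
  (1) (-18) + 0 + 0 = -18 ✓
  (2) 0 = 2 × 0, remainder 0 ✓
  (3) z² = (0)² = 0, and 0 < 16 ✓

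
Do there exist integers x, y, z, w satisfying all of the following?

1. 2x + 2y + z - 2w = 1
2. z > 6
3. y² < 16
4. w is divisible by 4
Yes

Take x = -3, y = 0, z = 7, w = 0. Substituting into each constraint:
  (1) 2(-3) + 2(0) + 7 - 2(0) = 1 ✓
  (2) 7 > 6 ✓
  (3) y² = (0)² = 0, and 0 < 16 ✓
  (4) 0 = 4 × 0, remainder 0 ✓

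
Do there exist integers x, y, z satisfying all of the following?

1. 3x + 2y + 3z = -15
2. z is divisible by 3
Yes

Take x = -5, y = 0, z = 0. Substituting into each constraint:
  (1) 3(-5) + 2(0) + 3(0) = -15 ✓
  (2) 0 = 3 × 0, remainder 0 ✓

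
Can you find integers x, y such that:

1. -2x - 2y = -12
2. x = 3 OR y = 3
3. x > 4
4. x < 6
No

A contradictory subset is {-2x - 2y = -12, x = 3 OR y = 3, x > 4}. No integer assignment can satisfy these jointly:

  - -2x - 2y = -12: is a linear equation tying the variables together
  - x = 3 OR y = 3: forces a choice: either x = 3 or y = 3
  - x > 4: bounds one variable relative to a constant

Split on the disjunction (x = 3 OR y = 3):
  • If x = 3: this contradicts the bound x ≥ 5.
  • If y = 3: the equation forces x = 3, which contradicts the bound x ≥ 5.
Both branches are infeasible, so the system has no integer solution.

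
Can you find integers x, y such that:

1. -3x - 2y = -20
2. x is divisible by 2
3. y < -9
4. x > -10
Yes

Take x = 14, y = -11. Substituting into each constraint:
  (1) -3(14) - 2(-11) = -20 ✓
  (2) 14 = 2 × 7, remainder 0 ✓
  (3) -11 < -9 ✓
  (4) 14 > -10 ✓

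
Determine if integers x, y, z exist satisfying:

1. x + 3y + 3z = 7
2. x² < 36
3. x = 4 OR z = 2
Yes

Take x = 1, y = 0, z = 2. Substituting into each constraint:
  (1) 1 + 3(0) + 3(2) = 7 ✓
  (2) x² = (1)² = 1, and 1 < 36 ✓
  (3) z = 2, target 2 ✓ (second branch holds)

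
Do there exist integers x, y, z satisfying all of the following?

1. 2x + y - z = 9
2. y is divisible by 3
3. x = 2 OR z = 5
Yes

Take x = 1, y = 12, z = 5. Substituting into each constraint:
  (1) 2(1) + 12 + (-5) = 9 ✓
  (2) 12 = 3 × 4, remainder 0 ✓
  (3) z = 5, target 5 ✓ (second branch holds)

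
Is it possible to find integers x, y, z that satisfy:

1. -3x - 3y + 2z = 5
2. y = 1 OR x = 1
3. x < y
Yes

Take x = 0, y = 1, z = 4. Substituting into each constraint:
  (1) -3(0) - 3(1) + 2(4) = 5 ✓
  (2) y = 1, target 1 ✓ (first branch holds)
  (3) 0 < 1 ✓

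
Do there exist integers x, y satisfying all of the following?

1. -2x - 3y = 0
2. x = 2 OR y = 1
No

The full constraint system is jointly infeasible over the integers. Each constraint and what it forces:

  - -2x - 3y = 0: is a linear equation tying the variables together
  - x = 2 OR y = 1: forces a choice: either x = 2 or y = 1

Split on the disjunction (x = 2 OR y = 1):
  • If x = 2: with x = 2, every remaining term of the linear equation is divisible by 3, so the left side is ≡ 0 (mod 3); but the right side 4 ≡ 1 (mod 3). No integers can satisfy it.
  • If y = 1: with y = 1, every remaining term of the linear equation is divisible by 2, so the left side is ≡ 0 (mod 2); but the right side 3 ≡ 1 (mod 2). No integers can satisfy it.
Both branches are infeasible, so the system has no integer solution.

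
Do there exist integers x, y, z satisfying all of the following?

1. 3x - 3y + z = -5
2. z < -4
Yes

Take x = 0, y = 0, z = -5. Substituting into each constraint:
  (1) 3(0) - 3(0) + (-5) = -5 ✓
  (2) -5 < -4 ✓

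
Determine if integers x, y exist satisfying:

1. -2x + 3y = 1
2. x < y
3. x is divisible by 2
Yes

Take x = -2, y = -1. Substituting into each constraint:
  (1) -2(-2) + 3(-1) = 1 ✓
  (2) -2 < -1 ✓
  (3) -2 = 2 × -1, remainder 0 ✓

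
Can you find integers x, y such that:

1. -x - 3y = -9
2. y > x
Yes

Take x = 0, y = 3. Substituting into each constraint:
  (1) 0 - 3(3) = -9 ✓
  (2) 3 > 0 ✓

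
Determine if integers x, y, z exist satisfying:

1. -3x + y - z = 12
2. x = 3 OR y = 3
Yes

Take x = 0, y = 3, z = -9. Substituting into each constraint:
  (1) -3(0) + 3 + 9 = 12 ✓
  (2) y = 3, target 3 ✓ (second branch holds)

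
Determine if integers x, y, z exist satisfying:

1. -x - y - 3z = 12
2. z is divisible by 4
Yes

Take x = -12, y = 0, z = 0. Substituting into each constraint:
  (1) 12 + 0 - 3(0) = 12 ✓
  (2) 0 = 4 × 0, remainder 0 ✓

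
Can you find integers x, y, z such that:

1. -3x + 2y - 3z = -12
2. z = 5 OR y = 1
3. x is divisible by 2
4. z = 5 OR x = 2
No

A contradictory subset is {-3x + 2y - 3z = -12, z = 5 OR y = 1, x is divisible by 2}. No integer assignment can satisfy these jointly:

  - -3x + 2y - 3z = -12: is a linear equation tying the variables together
  - z = 5 OR y = 1: forces a choice: either z = 5 or y = 1
  - x is divisible by 2: restricts x to multiples of 2

Split on the disjunction (z = 5 OR y = 1):
  • If z = 5: with z = 5, writing x = 2x', every remaining term of the linear equation is divisible by 2, so the left side is ≡ 0 (mod 2); but the right side 3 ≡ 1 (mod 2). No integers can satisfy it.
  • If y = 1: with y = 1, writing x = 2x', every remaining term of the linear equation is divisible by 3, so the left side is ≡ 0 (mod 3); but the right side -14 ≡ 1 (mod 3). No integers can satisfy it.
Both branches are infeasible, so the system has no integer solution.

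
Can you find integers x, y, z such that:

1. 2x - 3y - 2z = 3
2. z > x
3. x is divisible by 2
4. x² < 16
Yes

Take x = 0, y = -3, z = 3. Substituting into each constraint:
  (1) 2(0) - 3(-3) - 2(3) = 3 ✓
  (2) 3 > 0 ✓
  (3) 0 = 2 × 0, remainder 0 ✓
  (4) x² = (0)² = 0, and 0 < 16 ✓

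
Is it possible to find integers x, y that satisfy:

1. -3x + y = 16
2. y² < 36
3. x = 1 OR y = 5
No

The full constraint system is jointly infeasible over the integers. Each constraint and what it forces:

  - -3x + y = 16: is a linear equation tying the variables together
  - y² < 36: restricts y to |y| ≤ 5
  - x = 1 OR y = 5: forces a choice: either x = 1 or y = 5

Split on the disjunction (x = 1 OR y = 5):
  • If x = 1: the equation forces y = 19, but y² < 36 requires |y| ≤ 5.
  • If y = 5: with y = 5, every remaining term of the linear equation is divisible by 3, so the left side is ≡ 0 (mod 3); but the right side 11 ≡ 2 (mod 3). No integers can satisfy it.
Both branches are infeasible, so the system has no integer solution.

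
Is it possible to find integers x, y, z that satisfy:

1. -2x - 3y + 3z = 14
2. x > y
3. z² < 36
Yes

Take x = -1, y = -4, z = 0. Substituting into each constraint:
  (1) -2(-1) - 3(-4) + 3(0) = 14 ✓
  (2) -1 > -4 ✓
  (3) z² = (0)² = 0, and 0 < 36 ✓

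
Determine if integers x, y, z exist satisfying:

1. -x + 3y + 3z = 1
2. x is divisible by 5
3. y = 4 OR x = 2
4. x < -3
Yes

Take x = -10, y = 4, z = -7. Substituting into each constraint:
  (1) 10 + 3(4) + 3(-7) = 1 ✓
  (2) -10 = 5 × -2, remainder 0 ✓
  (3) y = 4, target 4 ✓ (first branch holds)
  (4) -10 < -3 ✓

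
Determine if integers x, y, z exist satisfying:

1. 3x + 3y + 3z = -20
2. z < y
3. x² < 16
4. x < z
No

Even the single constraint (3x + 3y + 3z = -20) is infeasible over the integers.

  - 3x + 3y + 3z = -20: every term on the left is divisible by 3, so the LHS ≡ 0 (mod 3), but the RHS -20 is not — no integer solution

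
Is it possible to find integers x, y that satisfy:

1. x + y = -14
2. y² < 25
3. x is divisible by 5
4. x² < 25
No

A contradictory subset is {x + y = -14, y² < 25, x² < 25}. No integer assignment can satisfy these jointly:

  - x + y = -14: is a linear equation tying the variables together
  - y² < 25: restricts y to |y| ≤ 4
  - x² < 25: restricts x to |x| ≤ 4

Range argument: with x ∈ [-4, 4], y ∈ [-4, 4], the left side of the equation is at least -8, but the right side is -14 < -8. No integer solution exists.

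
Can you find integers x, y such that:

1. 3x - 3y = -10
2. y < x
No

Even the single constraint (3x - 3y = -10) is infeasible over the integers.

  - 3x - 3y = -10: every term on the left is divisible by 3, so the LHS ≡ 0 (mod 3), but the RHS -10 is not — no integer solution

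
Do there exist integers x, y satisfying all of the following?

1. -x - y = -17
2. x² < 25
Yes

Take x = 0, y = 17. Substituting into each constraint:
  (1) 0 + (-17) = -17 ✓
  (2) x² = (0)² = 0, and 0 < 25 ✓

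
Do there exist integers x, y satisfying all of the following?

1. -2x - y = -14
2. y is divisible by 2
Yes

Take x = 7, y = 0. Substituting into each constraint:
  (1) -2(7) + 0 = -14 ✓
  (2) 0 = 2 × 0, remainder 0 ✓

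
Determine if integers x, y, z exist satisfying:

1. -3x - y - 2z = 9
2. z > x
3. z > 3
Yes

Take x = 0, y = -17, z = 4. Substituting into each constraint:
  (1) -3(0) + 17 - 2(4) = 9 ✓
  (2) 4 > 0 ✓
  (3) 4 > 3 ✓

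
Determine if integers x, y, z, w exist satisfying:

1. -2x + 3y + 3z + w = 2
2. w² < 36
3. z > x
Yes

Take x = -1, y = 0, z = 0, w = 0. Substituting into each constraint:
  (1) -2(-1) + 3(0) + 3(0) + 0 = 2 ✓
  (2) w² = (0)² = 0, and 0 < 36 ✓
  (3) 0 > -1 ✓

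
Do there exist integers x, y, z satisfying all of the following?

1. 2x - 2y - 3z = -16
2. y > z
Yes

Take x = -7, y = 1, z = 0. Substituting into each constraint:
  (1) 2(-7) - 2(1) - 3(0) = -16 ✓
  (2) 1 > 0 ✓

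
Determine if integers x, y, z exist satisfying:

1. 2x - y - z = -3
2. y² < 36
Yes

Take x = -1, y = 0, z = 1. Substituting into each constraint:
  (1) 2(-1) + 0 + (-1) = -3 ✓
  (2) y² = (0)² = 0, and 0 < 36 ✓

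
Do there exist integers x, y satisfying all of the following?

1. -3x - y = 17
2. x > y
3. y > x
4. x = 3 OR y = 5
No

A contradictory subset is {x > y, y > x}. No integer assignment can satisfy these jointly:

  - x > y: bounds one variable relative to another variable
  - y > x: bounds one variable relative to another variable

Direct contradiction: x > y and y > x cannot both hold.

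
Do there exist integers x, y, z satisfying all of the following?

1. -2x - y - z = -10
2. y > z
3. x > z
Yes

Take x = 4, y = 2, z = 0. Substituting into each constraint:
  (1) -2(4) + (-2) + 0 = -10 ✓
  (2) 2 > 0 ✓
  (3) 4 > 0 ✓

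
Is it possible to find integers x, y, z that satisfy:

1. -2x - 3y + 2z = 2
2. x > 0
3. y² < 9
Yes

Take x = 1, y = 0, z = 2. Substituting into each constraint:
  (1) -2(1) - 3(0) + 2(2) = 2 ✓
  (2) 1 > 0 ✓
  (3) y² = (0)² = 0, and 0 < 9 ✓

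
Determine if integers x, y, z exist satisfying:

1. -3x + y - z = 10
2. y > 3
Yes

Take x = 0, y = 10, z = 0. Substituting into each constraint:
  (1) -3(0) + 10 + 0 = 10 ✓
  (2) 10 > 3 ✓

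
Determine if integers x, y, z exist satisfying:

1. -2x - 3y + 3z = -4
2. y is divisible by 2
Yes

Take x = 2, y = 0, z = 0. Substituting into each constraint:
  (1) -2(2) - 3(0) + 3(0) = -4 ✓
  (2) 0 = 2 × 0, remainder 0 ✓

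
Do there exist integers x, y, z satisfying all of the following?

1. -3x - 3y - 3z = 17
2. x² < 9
No

Even the single constraint (-3x - 3y - 3z = 17) is infeasible over the integers.

  - -3x - 3y - 3z = 17: every term on the left is divisible by 3, so the LHS ≡ 0 (mod 3), but the RHS 17 is not — no integer solution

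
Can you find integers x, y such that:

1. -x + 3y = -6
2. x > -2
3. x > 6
Yes

Take x = 9, y = 1. Substituting into each constraint:
  (1) (-9) + 3(1) = -6 ✓
  (2) 9 > -2 ✓
  (3) 9 > 6 ✓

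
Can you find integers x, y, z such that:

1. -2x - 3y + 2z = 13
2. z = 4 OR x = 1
Yes

Take x = 1, y = -5, z = 0. Substituting into each constraint:
  (1) -2(1) - 3(-5) + 2(0) = 13 ✓
  (2) x = 1, target 1 ✓ (second branch holds)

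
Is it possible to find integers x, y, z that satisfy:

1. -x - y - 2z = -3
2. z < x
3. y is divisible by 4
Yes

Take x = 3, y = 0, z = 0. Substituting into each constraint:
  (1) (-3) + 0 - 2(0) = -3 ✓
  (2) 0 < 3 ✓
  (3) 0 = 4 × 0, remainder 0 ✓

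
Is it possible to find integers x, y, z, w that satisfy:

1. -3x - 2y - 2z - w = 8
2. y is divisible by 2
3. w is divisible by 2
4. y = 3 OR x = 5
No

The full constraint system is jointly infeasible over the integers. Each constraint and what it forces:

  - -3x - 2y - 2z - w = 8: is a linear equation tying the variables together
  - y is divisible by 2: restricts y to multiples of 2
  - w is divisible by 2: restricts w to multiples of 2
  - y = 3 OR x = 5: forces a choice: either y = 3 or x = 5

Split on the disjunction (y = 3 OR x = 5):
  • If y = 3: this contradicts the divisibility constraint — 3 is not a multiple of 2.
  • If x = 5: with x = 5, writing y = 2y' and writing w = 2w', every remaining term of the linear equation is divisible by 2, so the left side is ≡ 0 (mod 2); but the right side 23 ≡ 1 (mod 2). No integers can satisfy it.
Both branches are infeasible, so the system has no integer solution.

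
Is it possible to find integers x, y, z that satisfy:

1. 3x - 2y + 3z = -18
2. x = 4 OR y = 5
Yes

Take x = 4, y = 6, z = -6. Substituting into each constraint:
  (1) 3(4) - 2(6) + 3(-6) = -18 ✓
  (2) x = 4, target 4 ✓ (first branch holds)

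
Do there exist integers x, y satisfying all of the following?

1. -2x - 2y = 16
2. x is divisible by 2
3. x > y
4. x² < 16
Yes

Take x = 0, y = -8. Substituting into each constraint:
  (1) -2(0) - 2(-8) = 16 ✓
  (2) 0 = 2 × 0, remainder 0 ✓
  (3) 0 > -8 ✓
  (4) x² = (0)² = 0, and 0 < 16 ✓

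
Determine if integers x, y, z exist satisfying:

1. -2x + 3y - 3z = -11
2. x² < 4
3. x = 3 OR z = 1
Yes

Take x = 1, y = -2, z = 1. Substituting into each constraint:
  (1) -2(1) + 3(-2) - 3(1) = -11 ✓
  (2) x² = (1)² = 1, and 1 < 4 ✓
  (3) z = 1, target 1 ✓ (second branch holds)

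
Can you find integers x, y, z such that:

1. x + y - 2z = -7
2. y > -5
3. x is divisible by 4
Yes

Take x = 0, y = -3, z = 2. Substituting into each constraint:
  (1) 0 + (-3) - 2(2) = -7 ✓
  (2) -3 > -5 ✓
  (3) 0 = 4 × 0, remainder 0 ✓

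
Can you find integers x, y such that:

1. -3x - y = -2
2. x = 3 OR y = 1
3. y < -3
Yes

Take x = 3, y = -7. Substituting into each constraint:
  (1) -3(3) + 7 = -2 ✓
  (2) x = 3, target 3 ✓ (first branch holds)
  (3) -7 < -3 ✓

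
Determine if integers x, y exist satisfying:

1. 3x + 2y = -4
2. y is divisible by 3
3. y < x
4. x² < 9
No

A contradictory subset is {3x + 2y = -4, y is divisible by 3}. No integer assignment can satisfy these jointly:

  - 3x + 2y = -4: is a linear equation tying the variables together
  - y is divisible by 3: restricts y to multiples of 3

Modular obstruction: writing y = 3y', every remaining term of the linear equation is divisible by 3, so the left side is ≡ 0 (mod 3); but the right side -4 ≡ 2 (mod 3). No integers can satisfy it.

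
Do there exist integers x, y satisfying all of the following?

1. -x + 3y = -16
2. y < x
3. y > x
No

A contradictory subset is {y < x, y > x}. No integer assignment can satisfy these jointly:

  - y < x: bounds one variable relative to another variable
  - y > x: bounds one variable relative to another variable

Direct contradiction: x > y and y > x cannot both hold.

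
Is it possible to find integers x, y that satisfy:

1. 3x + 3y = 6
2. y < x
Yes

Take x = 2, y = 0. Substituting into each constraint:
  (1) 3(2) + 3(0) = 6 ✓
  (2) 0 < 2 ✓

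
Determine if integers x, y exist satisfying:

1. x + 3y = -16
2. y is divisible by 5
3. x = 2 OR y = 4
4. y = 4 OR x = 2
No

A contradictory subset is {x + 3y = -16, y is divisible by 5, x = 2 OR y = 4}. No integer assignment can satisfy these jointly:

  - x + 3y = -16: is a linear equation tying the variables together
  - y is divisible by 5: restricts y to multiples of 5
  - x = 2 OR y = 4: forces a choice: either x = 2 or y = 4

Split on the disjunction (x = 2 OR y = 4):
  • If x = 2: with x = 2, writing y = 5y', every remaining term of the linear equation is divisible by 15, so the left side is ≡ 0 (mod 15); but the right side -18 ≡ 12 (mod 15). No integers can satisfy it.
  • If y = 4: this contradicts the divisibility constraint — 4 is not a multiple of 5.
Both branches are infeasible, so the system has no integer solution.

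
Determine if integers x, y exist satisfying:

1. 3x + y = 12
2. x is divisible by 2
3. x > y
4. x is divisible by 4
Yes

Take x = 4, y = 0. Substituting into each constraint:
  (1) 3(4) + 0 = 12 ✓
  (2) 4 = 2 × 2, remainder 0 ✓
  (3) 4 > 0 ✓
  (4) 4 = 4 × 1, remainder 0 ✓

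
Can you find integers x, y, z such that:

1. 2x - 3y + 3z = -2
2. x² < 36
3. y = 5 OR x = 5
Yes

Take x = 5, y = 0, z = -4. Substituting into each constraint:
  (1) 2(5) - 3(0) + 3(-4) = -2 ✓
  (2) x² = (5)² = 25, and 25 < 36 ✓
  (3) x = 5, target 5 ✓ (second branch holds)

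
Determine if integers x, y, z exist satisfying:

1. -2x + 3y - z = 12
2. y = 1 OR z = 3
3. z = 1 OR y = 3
Yes

Take x = -5, y = 1, z = 1. Substituting into each constraint:
  (1) -2(-5) + 3(1) + (-1) = 12 ✓
  (2) y = 1, target 1 ✓ (first branch holds)
  (3) z = 1, target 1 ✓ (first branch holds)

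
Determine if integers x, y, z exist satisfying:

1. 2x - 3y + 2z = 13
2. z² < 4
Yes

Take x = 2, y = -3, z = 0. Substituting into each constraint:
  (1) 2(2) - 3(-3) + 2(0) = 13 ✓
  (2) z² = (0)² = 0, and 0 < 4 ✓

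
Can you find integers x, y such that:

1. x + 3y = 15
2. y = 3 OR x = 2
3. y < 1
No

The full constraint system is jointly infeasible over the integers. Each constraint and what it forces:

  - x + 3y = 15: is a linear equation tying the variables together
  - y = 3 OR x = 2: forces a choice: either y = 3 or x = 2
  - y < 1: bounds one variable relative to a constant

Split on the disjunction (y = 3 OR x = 2):
  • If y = 3: this contradicts the bound y ≤ 0.
  • If x = 2: with x = 2, every remaining term of the linear equation is divisible by 3, so the left side is ≡ 0 (mod 3); but the right side 13 ≡ 1 (mod 3). No integers can satisfy it.
Both branches are infeasible, so the system has no integer solution.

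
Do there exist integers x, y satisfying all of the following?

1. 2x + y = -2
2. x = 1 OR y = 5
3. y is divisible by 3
No

The full constraint system is jointly infeasible over the integers. Each constraint and what it forces:

  - 2x + y = -2: is a linear equation tying the variables together
  - x = 1 OR y = 5: forces a choice: either x = 1 or y = 5
  - y is divisible by 3: restricts y to multiples of 3

Split on the disjunction (x = 1 OR y = 5):
  • If x = 1: with x = 1, writing y = 3y', every remaining term of the linear equation is divisible by 3, so the left side is ≡ 0 (mod 3); but the right side -4 ≡ 2 (mod 3). No integers can satisfy it.
  • If y = 5: this contradicts the divisibility constraint — 5 is not a multiple of 3.
Both branches are infeasible, so the system has no integer solution.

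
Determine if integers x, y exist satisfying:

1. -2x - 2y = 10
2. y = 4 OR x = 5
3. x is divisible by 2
No

The full constraint system is jointly infeasible over the integers. Each constraint and what it forces:

  - -2x - 2y = 10: is a linear equation tying the variables together
  - y = 4 OR x = 5: forces a choice: either y = 4 or x = 5
  - x is divisible by 2: restricts x to multiples of 2

Split on the disjunction (y = 4 OR x = 5):
  • If y = 4: with y = 4, writing x = 2x', every remaining term of the linear equation is divisible by 4, so the left side is ≡ 0 (mod 4); but the right side 18 ≡ 2 (mod 4). No integers can satisfy it.
  • If x = 5: this contradicts the divisibility constraint — 5 is not a multiple of 2.
Both branches are infeasible, so the system has no integer solution.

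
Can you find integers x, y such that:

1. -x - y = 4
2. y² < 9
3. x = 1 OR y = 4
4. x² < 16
No

A contradictory subset is {-x - y = 4, y² < 9, x = 1 OR y = 4}. No integer assignment can satisfy these jointly:

  - -x - y = 4: is a linear equation tying the variables together
  - y² < 9: restricts y to |y| ≤ 2
  - x = 1 OR y = 4: forces a choice: either x = 1 or y = 4

Split on the disjunction (x = 1 OR y = 4):
  • If x = 1: the equation forces y = -5, but y² < 9 requires |y| ≤ 2.
  • If y = 4: this contradicts y² < 9, which requires |y| ≤ 2.
Both branches are infeasible, so the system has no integer solution.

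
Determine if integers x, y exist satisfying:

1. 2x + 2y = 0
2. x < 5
Yes

Take x = 0, y = 0. Substituting into each constraint:
  (1) 2(0) + 2(0) = 0 ✓
  (2) 0 < 5 ✓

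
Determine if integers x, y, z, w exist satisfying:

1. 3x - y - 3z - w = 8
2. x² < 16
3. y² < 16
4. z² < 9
Yes

Take x = 0, y = 0, z = 0, w = -8. Substituting into each constraint:
  (1) 3(0) + 0 - 3(0) + 8 = 8 ✓
  (2) x² = (0)² = 0, and 0 < 16 ✓
  (3) y² = (0)² = 0, and 0 < 16 ✓
  (4) z² = (0)² = 0, and 0 < 9 ✓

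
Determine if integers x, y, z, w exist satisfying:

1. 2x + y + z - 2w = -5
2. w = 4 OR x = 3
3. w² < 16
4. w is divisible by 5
Yes

Take x = 3, y = -11, z = 0, w = 0. Substituting into each constraint:
  (1) 2(3) + (-11) + 0 - 2(0) = -5 ✓
  (2) x = 3, target 3 ✓ (second branch holds)
  (3) w² = (0)² = 0, and 0 < 16 ✓
  (4) 0 = 5 × 0, remainder 0 ✓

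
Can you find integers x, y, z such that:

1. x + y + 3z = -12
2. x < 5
Yes

Take x = 0, y = -12, z = 0. Substituting into each constraint:
  (1) 0 + (-12) + 3(0) = -12 ✓
  (2) 0 < 5 ✓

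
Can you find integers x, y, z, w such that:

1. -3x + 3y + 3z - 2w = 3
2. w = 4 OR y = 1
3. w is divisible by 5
Yes

Take x = 0, y = 1, z = 0, w = 0. Substituting into each constraint:
  (1) -3(0) + 3(1) + 3(0) - 2(0) = 3 ✓
  (2) y = 1, target 1 ✓ (second branch holds)
  (3) 0 = 5 × 0, remainder 0 ✓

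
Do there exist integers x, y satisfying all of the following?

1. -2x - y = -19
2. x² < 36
Yes

Take x = 0, y = 19. Substituting into each constraint:
  (1) -2(0) + (-19) = -19 ✓
  (2) x² = (0)² = 0, and 0 < 36 ✓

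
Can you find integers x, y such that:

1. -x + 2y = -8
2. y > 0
Yes

Take x = 10, y = 1. Substituting into each constraint:
  (1) (-10) + 2(1) = -8 ✓
  (2) 1 > 0 ✓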